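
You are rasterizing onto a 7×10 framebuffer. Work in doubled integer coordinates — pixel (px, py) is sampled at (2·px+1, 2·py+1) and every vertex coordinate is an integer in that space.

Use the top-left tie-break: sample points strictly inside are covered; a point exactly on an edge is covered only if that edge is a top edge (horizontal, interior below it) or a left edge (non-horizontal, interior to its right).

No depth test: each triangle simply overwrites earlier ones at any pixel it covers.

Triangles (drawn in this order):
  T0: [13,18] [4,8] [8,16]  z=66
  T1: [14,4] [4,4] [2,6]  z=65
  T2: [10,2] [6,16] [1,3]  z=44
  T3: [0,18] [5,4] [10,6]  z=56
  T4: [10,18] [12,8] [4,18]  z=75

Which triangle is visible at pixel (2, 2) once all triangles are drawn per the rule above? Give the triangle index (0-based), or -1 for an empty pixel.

T0:
  2·area = 32  (B↔C swapped to make it positive)
  edge (13, 18)→(8, 16): d=(-5,-2) top-left  bias=+0
  edge (8, 16)→(4, 8): d=(-4,-8) top-left  bias=+0
  edge (4, 8)→(13, 18): d=(9,10) right/bottom  bias=-1
    (3,6)@(7, 13): e=[13,4,15] → X
    (4,6)@(9, 13): e=[17,20,-5] → .
    (3,7)@(7, 15): e=[3,-4,33] → .
    (4,7)@(9, 15): e=[7,12,13] → X
    (5,7)@(11, 15): e=[11,28,-7] → .
    (4,8)@(9, 17): e=[-3,4,31] → .
    (5,8)@(11, 17): e=[1,20,11] → X
    (6,8)@(13, 17): e=[5,36,-9] → .
    (5,9)@(11, 19): e=[-9,12,29] → .
  covered (3 px):
    . . . . . . .
    . . . . . . .
    . . . . . . .
    . . . . . . .
    . . . . . . .
    . . . . . . .
    . . . X . . .
    . . . . X . .
    . . . . . X .
    . . . . . . .
T1:
  2·area = 20  (B↔C swapped to make it positive)
  edge (14, 4)→(2, 6): d=(-12,2) right/bottom  bias=-1
  edge (2, 6)→(4, 4): d=(2,-2) top-left  bias=+0
  edge (4, 4)→(14, 4): d=(10,0) top-left  bias=+0
    (3,0)@(7, 1): e=[50,0,-30] → .  [on edge]
    (2,1)@(5, 3): e=[30,0,-10] → .  [on edge]
    (1,2)@(3, 5): e=[10,0,10] → X  [on edge]
    (2,2)@(5, 5): e=[6,4,10] → X
    (3,2)@(7, 5): e=[2,8,10] → X
    (4,2)@(9, 5): e=[-2,12,10] → .
    (0,3)@(1, 7): e=[-10,0,30] → .  [on edge]
    (1,3)@(3, 7): e=[-14,4,30] → .
    (2,3)@(5, 7): e=[-18,8,30] → .
    (3,3)@(7, 7): e=[-22,12,30] → .
  covered (3 px):
    . . . . . . .
    . . . . . . .
    . X X X . . .
    . . . . . . .
    . . . . . . .
    . . . . . . .
    . . . . . . .
    . . . . . . .
    . . . . . . .
    . . . . . . .
T2:
  2·area = 122
  edge (10, 2)→(6, 16): d=(-4,14) right/bottom  bias=-1
  edge (6, 16)→(1, 3): d=(-5,-13) top-left  bias=+0
  edge (1, 3)→(10, 2): d=(9,-1) top-left  bias=+0
    (0,1)@(1, 3): e=[122,0,0] → X  [on edge]
    (1,1)@(3, 3): e=[94,26,2] → X
    (2,1)@(5, 3): e=[66,52,4] → X
    (3,1)@(7, 3): e=[38,78,6] → X
    (4,1)@(9, 3): e=[10,104,8] → X
    (5,1)@(11, 3): e=[-18,130,10] → .
    (0,2)@(1, 5): e=[114,-10,18] → .
    (1,2)@(3, 5): e=[86,16,20] → X
    (5,2)@(11, 5): e=[-26,120,28] → .
    (1,3)@(3, 7): e=[78,6,38] → X
    (4,3)@(9, 7): e=[-6,84,44] → .
    (1,4)@(3, 9): e=[70,-4,56] → .
  covered (17 px):
    . . . . . . .
    X X X X X . .
    . X X X X . .
    . X X X . . .
    . . X X . . .
    . . X X . . .
    . . X . . . .
    . . . . . . .
    . . . . . . .
    . . . . . . .
T3:
  2·area = 80
  edge (0, 18)→(5, 4): d=(5,-14) top-left  bias=+0
  edge (5, 4)→(10, 6): d=(5,2) right/bottom  bias=-1
  edge (10, 6)→(0, 18): d=(-10,12) right/bottom  bias=-1
    (2,2)@(5, 5): e=[5,5,70] → X
    (3,2)@(7, 5): e=[33,1,46] → X
    (4,2)@(9, 5): e=[61,-3,22] → .
    (2,3)@(5, 7): e=[15,15,50] → X
    (4,3)@(9, 7): e=[71,7,2] → X
    (5,3)@(11, 7): e=[99,3,-22] → .
    (2,4)@(5, 9): e=[25,25,30] → X
    (4,4)@(9, 9): e=[81,17,-18] → .
    (1,5)@(3, 11): e=[7,39,34] → X
    (3,5)@(7, 11): e=[63,31,-14] → .
    (1,6)@(3, 13): e=[17,49,14] → X
    (2,6)@(5, 13): e=[45,45,-10] → .
  covered (10 px):
    . . . . . . .
    . . . . . . .
    . . X X . . .
    . . X X X . .
    . . X X . . .
    . X X . . . .
    . X . . . . .
    . . . . . . .
    . . . . . . .
    . . . . . . .
T4:
  2·area = 60  (B↔C swapped to make it positive)
  edge (10, 18)→(4, 18): d=(-6,0) right/bottom  bias=-1
  edge (4, 18)→(12, 8): d=(8,-10) top-left  bias=+0
  edge (12, 8)→(10, 18): d=(-2,10) right/bottom  bias=-1
    (6,1)@(13, 3): e=[90,-30,0] → .  [on edge]
    (5,5)@(11, 11): e=[42,14,4] → X
    (6,5)@(13, 11): e=[42,34,-16] → .
    (4,6)@(9, 13): e=[30,10,20] → X
    (5,6)@(11, 13): e=[30,30,0] → .  [on edge]
    (3,7)@(7, 15): e=[18,6,36] → X
    (5,7)@(11, 15): e=[18,46,-4] → .
    (2,8)@(5, 17): e=[6,2,52] → X
    (5,8)@(11, 17): e=[6,62,-8] → .
    (2,9)@(5, 19): e=[-6,18,48] → .
    (3,9)@(7, 19): e=[-6,38,28] → .
    (4,9)@(9, 19): e=[-6,58,8] → .
  covered (7 px):
    . . . . . . .
    . . . . . . .
    . . . . . . .
    . . . . . . .
    . . . . . . .
    . . . . . X .
    . . . . X . .
    . . . X X . .
    . . X X X . .
    . . . . . . .

Z-buffer (winner per pixel, '.' = empty):
  . . . . . . .
  2 2 2 2 2 . .
  . 2 3 3 2 . .
  . 2 3 3 3 . .
  . . 3 3 . . .
  . 3 3 2 . 4 .
  . 3 2 0 4 . .
  . . . 4 4 . .
  . . 4 4 4 0 .
  . . . . . . .

Result: 3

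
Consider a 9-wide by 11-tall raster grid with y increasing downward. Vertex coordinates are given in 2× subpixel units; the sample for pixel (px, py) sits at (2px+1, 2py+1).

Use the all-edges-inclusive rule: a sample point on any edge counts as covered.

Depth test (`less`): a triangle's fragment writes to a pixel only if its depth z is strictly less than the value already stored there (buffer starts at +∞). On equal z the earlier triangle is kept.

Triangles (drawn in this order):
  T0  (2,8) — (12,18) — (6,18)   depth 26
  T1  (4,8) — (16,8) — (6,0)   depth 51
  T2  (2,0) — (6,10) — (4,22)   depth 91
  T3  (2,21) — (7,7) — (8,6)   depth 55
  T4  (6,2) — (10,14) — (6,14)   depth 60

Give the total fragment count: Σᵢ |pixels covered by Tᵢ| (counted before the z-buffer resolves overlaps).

T0:
  2·area = 60
  edge (2, 8)→(12, 18): d=(10,10) inclusive
  edge (12, 18)→(6, 18): d=(-6,0) inclusive
  edge (6, 18)→(2, 8): d=(-4,-10) inclusive
    (0,3)@(1, 7): e=[0,66,-6] → .  [on edge]
    (1,4)@(3, 9): e=[0,54,6] → X  [on edge]
    (2,4)@(5, 9): e=[-20,54,26] → .
    (1,5)@(3, 11): e=[20,42,-2] → .
    (2,5)@(5, 11): e=[0,42,18] → X  [on edge]
    (3,5)@(7, 11): e=[-20,42,38] → .
    (2,6)@(5, 13): e=[20,30,10] → X
    (3,6)@(7, 13): e=[0,30,30] → X  [on edge]
    (4,6)@(9, 13): e=[-20,30,50] → .
    (2,7)@(5, 15): e=[40,18,2] → X
    (4,7)@(9, 15): e=[0,18,42] → X  [on edge]
    (5,7)@(11, 15): e=[-20,18,62] → .
    (5,8)@(11, 17): e=[0,6,54] → X  [on edge]
    (6,9)@(13, 19): e=[0,-6,66] → .  [on edge]
    (7,10)@(15, 21): e=[0,-18,78] → .  [on edge]
  covered (10 px):
    . . . . . . . . .
    . . . . . . . . .
    . . . . . . . . .
    . . . . . . . . .
    . X . . . . . . .
    . . X . . . . . .
    . . X X . . . . .
    . . X X X . . . .
    . . . X X X . . .
    . . . . . . . . .
    . . . . . . . . .
T1:
  2·area = 96  (B↔C swapped to make it positive)
  edge (4, 8)→(6, 0): d=(2,-8) inclusive
  edge (6, 0)→(16, 8): d=(10,8) inclusive
  edge (16, 8)→(4, 8): d=(-12,0) inclusive
    (3,0)@(7, 1): e=[10,2,84] → X
    (4,0)@(9, 1): e=[26,-14,84] → .
    (3,1)@(7, 3): e=[14,22,60] → X
    (4,1)@(9, 3): e=[30,6,60] → X
    (5,1)@(11, 3): e=[46,-10,60] → .
    (2,2)@(5, 5): e=[2,58,36] → X
    (5,2)@(11, 5): e=[50,10,36] → X
    (6,2)@(13, 5): e=[66,-6,36] → .
    (2,3)@(5, 7): e=[6,78,12] → X
    (6,3)@(13, 7): e=[70,14,12] → X
    (7,3)@(15, 7): e=[86,-2,12] → .
    (2,4)@(5, 9): e=[10,98,-12] → .
  covered (12 px):
    . . . X . . . . .
    . . . X X . . . .
    . . X X X X . . .
    . . X X X X X . .
    . . . . . . . . .
    . . . . . . . . .
    . . . . . . . . .
    . . . . . . . . .
    . . . . . . . . .
    . . . . . . . . .
    . . . . . . . . .
T2:
  2·area = 68
  edge (2, 0)→(6, 10): d=(4,10) inclusive
  edge (6, 10)→(4, 22): d=(-2,12) inclusive
  edge (4, 22)→(2, 0): d=(-2,-22) inclusive
    (1,1)@(3, 3): e=[2,50,16] → X
    (2,1)@(5, 3): e=[-18,26,60] → .
    (1,2)@(3, 5): e=[10,46,12] → X
    (2,2)@(5, 5): e=[-10,22,56] → .
    (1,3)@(3, 7): e=[18,42,8] → X
    (2,3)@(5, 7): e=[-2,18,52] → .
    (1,4)@(3, 9): e=[26,38,4] → X
    (2,4)@(5, 9): e=[6,14,48] → X
    (3,4)@(7, 9): e=[-14,-10,92] → .
    (1,5)@(3, 11): e=[34,34,0] → X  [on edge]
    (3,5)@(7, 11): e=[-6,-14,88] → .
    (1,6)@(3, 13): e=[42,30,-4] → .
  covered (9 px):
    . . . . . . . . .
    . X . . . . . . .
    . X . . . . . . .
    . X . . . . . . .
    . X X . . . . . .
    . X X . . . . . .
    . . X . . . . . .
    . . X . . . . . .
    . . . . . . . . .
    . . . . . . . . .
    . . . . . . . . .
T3:
  2·area = 9
  edge (2, 21)→(7, 7): d=(5,-14) inclusive
  edge (7, 7)→(8, 6): d=(1,-1) inclusive
  edge (8, 6)→(2, 21): d=(-6,15) inclusive
    (6,0)@(13, 1): e=[54,0,-45] → .  [on edge]
    (5,1)@(11, 3): e=[36,0,-27] → .  [on edge]
    (4,2)@(9, 5): e=[18,0,-9] → .  [on edge]
    (3,3)@(7, 7): e=[0,0,9] → X  [on edge]
    (4,3)@(9, 7): e=[28,2,-21] → .
    (2,4)@(5, 9): e=[-18,0,27] → .  [on edge]
    (3,4)@(7, 9): e=[10,2,-3] → .
    (1,5)@(3, 11): e=[-36,0,45] → .  [on edge]
    (0,6)@(1, 13): e=[-54,0,63] → .  [on edge]
    (2,6)@(5, 13): e=[2,4,3] → X
    (3,6)@(7, 13): e=[30,6,-27] → .
    (2,7)@(5, 15): e=[12,6,-9] → .
  covered (2 px):
    . . . . . . . . .
    . . . . . . . . .
    . . . . . . . . .
    . . . X . . . . .
    . . . . . . . . .
    . . . . . . . . .
    . . X . . . . . .
    . . . . . . . . .
    . . . . . . . . .
    . . . . . . . . .
    . . . . . . . . .
T4:
  2·area = 48
  edge (6, 2)→(10, 14): d=(4,12) inclusive
  edge (10, 14)→(6, 14): d=(-4,0) inclusive
  edge (6, 14)→(6, 2): d=(0,-12) inclusive
    (3,2)@(7, 5): e=[0,36,12] → X  [on edge]
    (4,2)@(9, 5): e=[-24,36,36] → .
    (3,3)@(7, 7): e=[8,28,12] → X
    (4,3)@(9, 7): e=[-16,28,36] → .
    (3,4)@(7, 9): e=[16,20,12] → X
    (4,4)@(9, 9): e=[-8,20,36] → .
    (3,5)@(7, 11): e=[24,12,12] → X
    (4,5)@(9, 11): e=[0,12,36] → X  [on edge]
    (5,5)@(11, 11): e=[-24,12,60] → .
    (3,6)@(7, 13): e=[32,4,12] → X
    (5,6)@(11, 13): e=[-16,4,60] → .
    (3,7)@(7, 15): e=[40,-4,12] → .
    (5,8)@(11, 17): e=[0,-12,60] → .  [on edge]
  covered (7 px):
    . . . . . . . . .
    . . . . . . . . .
    . . . X . . . . .
    . . . X . . . . .
    . . . X . . . . .
    . . . X X . . . .
    . . . X X . . . .
    . . . . . . . . .
    . . . . . . . . .
    . . . . . . . . .
    . . . . . . . . .

Result: 40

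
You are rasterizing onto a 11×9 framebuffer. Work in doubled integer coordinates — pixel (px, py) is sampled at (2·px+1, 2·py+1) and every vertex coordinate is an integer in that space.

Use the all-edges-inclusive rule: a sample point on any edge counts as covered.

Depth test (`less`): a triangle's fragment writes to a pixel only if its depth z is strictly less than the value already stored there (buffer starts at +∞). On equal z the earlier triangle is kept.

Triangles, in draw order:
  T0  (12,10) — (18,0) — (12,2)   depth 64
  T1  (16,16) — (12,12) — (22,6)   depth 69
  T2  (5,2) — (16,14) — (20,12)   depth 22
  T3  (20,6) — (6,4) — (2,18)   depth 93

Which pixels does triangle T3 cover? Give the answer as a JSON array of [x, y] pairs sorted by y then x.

T0:
  2·area = 48  (B↔C swapped to make it positive)
  edge (12, 10)→(12, 2): d=(0,-8) inclusive
  edge (12, 2)→(18, 0): d=(6,-2) inclusive
  edge (18, 0)→(12, 10): d=(-6,10) inclusive
    (7,0)@(15, 1): e=[24,0,24] → #  [on edge]
    (8,0)@(17, 1): e=[40,4,4] → #
    (9,0)@(19, 1): e=[56,8,-16] → ·
    (4,1)@(9, 3): e=[-24,0,72] → ·  [on edge]
    (6,1)@(13, 3): e=[8,8,32] → #
    (8,1)@(17, 3): e=[40,16,-8] → ·
    (1,2)@(3, 5): e=[-72,0,120] → ·  [on edge]
    (6,2)@(13, 5): e=[8,20,20] → #
    (7,2)@(15, 5): e=[24,24,0] → #  [on edge]
    (8,2)@(17, 5): e=[40,28,-20] → ·
    (6,3)@(13, 7): e=[8,32,8] → #
    (7,3)@(15, 7): e=[24,36,-12] → ·
    (4,7)@(9, 15): e=[-24,72,0] → ·  [on edge]
  covered (7 px):
    · · · · · · · # # · ·
    · · · · · · # # · · ·
    · · · · · · # # · · ·
    · · · · · · # · · · ·
    · · · · · · · · · · ·
    · · · · · · · · · · ·
    · · · · · · · · · · ·
    · · · · · · · · · · ·
    · · · · · · · · · · ·
T1:
  2·area = 64
  edge (16, 16)→(12, 12): d=(-4,-4) inclusive
  edge (12, 12)→(22, 6): d=(10,-6) inclusive
  edge (22, 6)→(16, 16): d=(-6,10) inclusive
    (0,0)@(1, 1): e=[0,-176,240] → ·  [on edge]
    (1,1)@(3, 3): e=[0,-144,208] → ·  [on edge]
    (2,2)@(5, 5): e=[0,-112,176] → ·  [on edge]
    (3,3)@(7, 7): e=[0,-80,144] → ·  [on edge]
    (10,3)@(21, 7): e=[56,4,4] → #
    (4,4)@(9, 9): e=[0,-48,112] → ·  [on edge]
    (8,4)@(17, 9): e=[32,0,32] → #  [on edge]
    (9,4)@(19, 9): e=[40,12,12] → #
    (10,4)@(21, 9): e=[48,24,-8] → ·
    (5,5)@(11, 11): e=[0,-16,80] → ·  [on edge]
    (7,5)@(15, 11): e=[16,8,40] → #
    (9,5)@(19, 11): e=[32,32,0] → #  [on edge]
    (6,6)@(13, 13): e=[0,16,48] → #  [on edge]
    (3,7)@(7, 15): e=[-32,0,96] → ·  [on edge]
    (7,7)@(15, 15): e=[0,48,16] → #  [on edge]
    (8,8)@(17, 17): e=[0,80,-16] → ·  [on edge]
  covered (10 px):
    · · · · · · · · · · ·
    · · · · · · · · · · ·
    · · · · · · · · · · ·
    · · · · · · · · · · #
    · · · · · · · · # # ·
    · · · · · · · # # # ·
    · · · · · · # # # · ·
    · · · · · · · # · · ·
    · · · · · · · · · · ·
T2:
  2·area = 70  (B↔C swapped to make it positive)
  edge (5, 2)→(20, 12): d=(15,10) inclusive
  edge (20, 12)→(16, 14): d=(-4,2) inclusive
  edge (16, 14)→(5, 2): d=(-11,-12) inclusive
    (4,2)@(9, 5): e=[5,50,15] → #
    (5,2)@(11, 5): e=[-15,46,39] → ·
    (4,3)@(9, 7): e=[35,42,-7] → ·
    (5,3)@(11, 7): e=[15,38,17] → #
    (6,3)@(13, 7): e=[-5,34,41] → ·
    (5,4)@(11, 9): e=[45,30,-5] → ·
    (6,4)@(13, 9): e=[25,26,19] → #
    (7,4)@(15, 9): e=[5,22,43] → #
    (8,4)@(17, 9): e=[-15,18,67] → ·
    (6,5)@(13, 11): e=[55,18,-3] → ·
    (7,5)@(15, 11): e=[35,14,21] → #
    (8,5)@(17, 11): e=[15,10,45] → #
  covered (7 px):
    · · · · · · · · · · ·
    · · · · · · · · · · ·
    · · · · # · · · · · ·
    · · · · · # · · · · ·
    · · · · · · # # · · ·
    · · · · · · · # # · ·
    · · · · · · · · # · ·
    · · · · · · · · · · ·
    · · · · · · · · · · ·
T3:
  2·area = 204  (B↔C swapped to make it positive)
  edge (20, 6)→(2, 18): d=(-18,12) inclusive
  edge (2, 18)→(6, 4): d=(4,-14) inclusive
  edge (6, 4)→(20, 6): d=(14,2) inclusive
    (3,2)@(7, 5): e=[174,18,12] → #
    (4,2)@(9, 5): e=[150,46,8] → #
    (5,2)@(11, 5): e=[126,74,4] → #
    (6,2)@(13, 5): e=[102,102,0] → #  [on edge]
    (7,2)@(15, 5): e=[78,130,-4] → ·
    (3,3)@(7, 7): e=[138,26,40] → #
    (7,3)@(15, 7): e=[42,138,24] → #
    (8,3)@(17, 7): e=[18,166,20] → #
    (9,3)@(19, 7): e=[-6,194,16] → ·
    (2,4)@(5, 9): e=[126,6,72] → #
    (8,4)@(17, 9): e=[-18,174,48] → ·
    (2,5)@(5, 11): e=[90,14,100] → #
  covered (26 px):
    · · · · · · · · · · ·
    · · · · · · · · · · ·
    · · · # # # # · · · ·
    · · · # # # # # # · ·
    · · # # # # # # · · ·
    · · # # # # · · · · ·
    · · # # # · · · · · ·
    · # # · · · · · · · ·
    · # · · · · · · · · ·

Result: [[3,2],[4,2],[5,2],[6,2],[3,3],[4,3],[5,3],[6,3],[7,3],[8,3],[2,4],[3,4],[4,4],[5,4],[6,4],[7,4],[2,5],[3,5],[4,5],[5,5],[2,6],[3,6],[4,6],[1,7],[2,7],[1,8]]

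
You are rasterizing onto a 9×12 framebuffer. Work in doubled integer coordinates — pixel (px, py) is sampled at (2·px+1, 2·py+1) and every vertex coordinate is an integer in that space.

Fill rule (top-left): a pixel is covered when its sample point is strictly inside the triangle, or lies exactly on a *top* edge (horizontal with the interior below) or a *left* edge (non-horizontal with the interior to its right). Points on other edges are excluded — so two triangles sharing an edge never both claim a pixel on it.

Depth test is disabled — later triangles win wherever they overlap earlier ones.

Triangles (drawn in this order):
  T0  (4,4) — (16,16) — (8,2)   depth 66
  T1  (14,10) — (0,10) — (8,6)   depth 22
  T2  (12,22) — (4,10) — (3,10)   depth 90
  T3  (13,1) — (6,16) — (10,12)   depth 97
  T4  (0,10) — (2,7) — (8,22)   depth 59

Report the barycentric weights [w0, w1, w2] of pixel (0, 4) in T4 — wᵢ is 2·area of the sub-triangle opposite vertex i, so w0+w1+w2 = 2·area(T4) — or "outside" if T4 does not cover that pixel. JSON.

T0:
  2·area = 72  (B↔C swapped to make it positive)
  edge (4, 4)→(8, 2): d=(4,-2) top-left  bias=+0
  edge (8, 2)→(16, 16): d=(8,14) right/bottom  bias=-1
  edge (16, 16)→(4, 4): d=(-12,-12) top-left  bias=+0
    (0,0)@(1, 1): e=[-18,90,0] → .  [on edge]
    (1,1)@(3, 3): e=[-6,78,0] → .  [on edge]
    (3,1)@(7, 3): e=[2,22,48] → X
    (4,1)@(9, 3): e=[6,-6,72] → .
    (2,2)@(5, 5): e=[6,66,0] → X  [on edge]
    (4,2)@(9, 5): e=[14,10,48] → X
    (5,2)@(11, 5): e=[18,-18,72] → .
    (2,3)@(5, 7): e=[14,82,-24] → .
    (3,3)@(7, 7): e=[18,54,0] → X  [on edge]
    (5,3)@(11, 7): e=[26,-2,48] → .
    (3,4)@(7, 9): e=[26,70,-24] → .
    (4,4)@(9, 9): e=[30,42,0] → X  [on edge]
    (5,5)@(11, 11): e=[42,30,0] → X  [on edge]
    (6,6)@(13, 13): e=[54,18,0] → X  [on edge]
    (7,7)@(15, 15): e=[66,6,0] → X  [on edge]
    (8,8)@(17, 17): e=[78,-6,0] → .  [on edge]
  covered (12 px):
    . . . . . . . . .
    . . . X . . . . .
    . . X X X . . . .
    . . . X X . . . .
    . . . . X X . . .
    . . . . . X X . .
    . . . . . . X . .
    . . . . . . . X .
    . . . . . . . . .
    . . . . . . . . .
    . . . . . . . . .
    . . . . . . . . .
T1:
  2·area = 56
  edge (14, 10)→(0, 10): d=(-14,0) right/bottom  bias=-1
  edge (0, 10)→(8, 6): d=(8,-4) top-left  bias=+0
  edge (8, 6)→(14, 10): d=(6,4) right/bottom  bias=-1
    (3,3)@(7, 7): e=[42,4,10] → X
    (4,3)@(9, 7): e=[42,12,2] → X
    (5,3)@(11, 7): e=[42,20,-6] → .
    (1,4)@(3, 9): e=[14,4,38] → X
    (2,4)@(5, 9): e=[14,12,30] → X
    (5,4)@(11, 9): e=[14,36,6] → X
    (6,4)@(13, 9): e=[14,44,-2] → .
    (1,5)@(3, 11): e=[-14,20,50] → .
    (2,5)@(5, 11): e=[-14,28,42] → .
    (3,5)@(7, 11): e=[-14,36,34] → .
    (4,5)@(9, 11): e=[-14,44,26] → .
    (5,5)@(11, 11): e=[-14,52,18] → .
  covered (7 px):
    . . . . . . . . .
    . . . . . . . . .
    . . . . . . . . .
    . . . X X . . . .
    . X X X X X . . .
    . . . . . . . . .
    . . . . . . . . .
    . . . . . . . . .
    . . . . . . . . .
    . . . . . . . . .
    . . . . . . . . .
    . . . . . . . . .
T2:
  2·area = 12  (B↔C swapped to make it positive)
  edge (12, 22)→(3, 10): d=(-9,-12) top-left  bias=+0
  edge (3, 10)→(4, 10): d=(1,0) top-left  bias=+0
  edge (4, 10)→(12, 22): d=(8,12) right/bottom  bias=-1
    (3,7)@(7, 15): e=[3,5,4] → X
    (4,7)@(9, 15): e=[27,5,-20] → .
    (3,8)@(7, 17): e=[-15,7,20] → .
  covered (1 px):
    . . . . . . . . .
    . . . . . . . . .
    . . . . . . . . .
    . . . . . . . . .
    . . . . . . . . .
    . . . . . . . . .
    . . . . . . . . .
    . . . X . . . . .
    . . . . . . . . .
    . . . . . . . . .
    . . . . . . . . .
    . . . . . . . . .
T3:
  2·area = 32  (B↔C swapped to make it positive)
  edge (13, 1)→(10, 12): d=(-3,11) right/bottom  bias=-1
  edge (10, 12)→(6, 16): d=(-4,4) right/bottom  bias=-1
  edge (6, 16)→(13, 1): d=(7,-15) top-left  bias=+0
    (6,0)@(13, 1): e=[0,32,0] → .  [on edge]
    (8,2)@(17, 5): e=[-56,0,88] → .  [on edge]
    (5,3)@(11, 7): e=[4,16,12] → X
    (6,3)@(13, 7): e=[-18,8,42] → .
    (7,3)@(15, 7): e=[-40,0,72] → .  [on edge]
    (5,4)@(11, 9): e=[-2,8,26] → .
    (6,4)@(13, 9): e=[-24,0,56] → .  [on edge]
    (4,5)@(9, 11): e=[14,8,10] → X
    (5,5)@(11, 11): e=[-8,0,40] → .  [on edge]
    (4,6)@(9, 13): e=[8,0,24] → .  [on edge]
    (3,7)@(7, 15): e=[24,0,8] → .  [on edge]
    (2,8)@(5, 17): e=[40,0,-8] → .  [on edge]
    (1,9)@(3, 19): e=[56,0,-24] → .  [on edge]
    (0,10)@(1, 21): e=[72,0,-40] → .  [on edge]
    (3,11)@(7, 23): e=[0,-32,64] → .  [on edge]
  covered (2 px):
    . . . . . . . . .
    . . . . . . . . .
    . . . . . . . . .
    . . . . . X . . .
    . . . . . . . . .
    . . . . X . . . .
    . . . . . . . . .
    . . . . . . . . .
    . . . . . . . . .
    . . . . . . . . .
    . . . . . . . . .
    . . . . . . . . .
T4:
  2·area = 48
  edge (0, 10)→(2, 7): d=(2,-3) top-left  bias=+0
  edge (2, 7)→(8, 22): d=(6,15) right/bottom  bias=-1
  edge (8, 22)→(0, 10): d=(-8,-12) top-left  bias=+0
    (0,4)@(1, 9): e=[1,27,20] → X
    (1,4)@(3, 9): e=[7,-3,44] → .
    (0,5)@(1, 11): e=[5,39,4] → X
    (1,5)@(3, 11): e=[11,9,28] → X
    (2,5)@(5, 11): e=[17,-21,52] → .
    (0,6)@(1, 13): e=[9,51,-12] → .
    (1,6)@(3, 13): e=[15,21,12] → X
    (2,6)@(5, 13): e=[21,-9,36] → .
    (1,7)@(3, 15): e=[19,33,-4] → .
    (2,7)@(5, 15): e=[25,3,20] → X
    (3,7)@(7, 15): e=[31,-27,44] → .
    (2,8)@(5, 17): e=[29,15,4] → X
  covered (6 px):
    . . . . . . . . .
    . . . . . . . . .
    . . . . . . . . .
    . . . . . . . . .
    X . . . . . . . .
    X X . . . . . . .
    . X . . . . . . .
    . . X . . . . . .
    . . X . . . . . .
    . . . . . . . . .
    . . . . . . . . .
    . . . . . . . . .

Result: [27,20,1]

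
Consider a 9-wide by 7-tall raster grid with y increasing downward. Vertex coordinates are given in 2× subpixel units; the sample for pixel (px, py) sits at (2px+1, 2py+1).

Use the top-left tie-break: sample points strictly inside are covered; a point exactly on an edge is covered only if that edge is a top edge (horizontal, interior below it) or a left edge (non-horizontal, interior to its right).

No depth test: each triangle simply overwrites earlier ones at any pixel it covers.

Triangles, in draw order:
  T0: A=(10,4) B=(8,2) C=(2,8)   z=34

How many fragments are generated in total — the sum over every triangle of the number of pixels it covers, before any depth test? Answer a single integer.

T0:
  2·area = 24  (B↔C swapped to make it positive)
  edge (10, 4)→(2, 8): d=(-8,4) right/bottom  bias=-1
  edge (2, 8)→(8, 2): d=(6,-6) top-left  bias=+0
  edge (8, 2)→(10, 4): d=(2,2) right/bottom  bias=-1
    (3,0)@(7, 1): e=[36,-12,0] → ·  [on edge]
    (4,0)@(9, 1): e=[28,0,-4] → ·  [on edge]
    (3,1)@(7, 3): e=[20,0,4] → #  [on edge]
    (4,1)@(9, 3): e=[12,12,0] → ·  [on edge]
    (2,2)@(5, 5): e=[12,0,12] → #  [on edge]
    (4,2)@(9, 5): e=[-4,24,4] → ·
    (5,2)@(11, 5): e=[-12,36,0] → ·  [on edge]
    (1,3)@(3, 7): e=[4,0,20] → #  [on edge]
    (2,3)@(5, 7): e=[-4,12,16] → ·
    (3,3)@(7, 7): e=[-12,24,12] → ·
    (6,3)@(13, 7): e=[-36,60,0] → ·  [on edge]
    (0,4)@(1, 9): e=[-4,0,28] → ·  [on edge]
    (7,4)@(15, 9): e=[-60,84,0] → ·  [on edge]
    (8,5)@(17, 11): e=[-84,108,0] → ·  [on edge]
  covered (4 px):
    · · · · · · · · ·
    · · · # · · · · ·
    · · # # · · · · ·
    · # · · · · · · ·
    · · · · · · · · ·
    · · · · · · · · ·
    · · · · · · · · ·

Result: 4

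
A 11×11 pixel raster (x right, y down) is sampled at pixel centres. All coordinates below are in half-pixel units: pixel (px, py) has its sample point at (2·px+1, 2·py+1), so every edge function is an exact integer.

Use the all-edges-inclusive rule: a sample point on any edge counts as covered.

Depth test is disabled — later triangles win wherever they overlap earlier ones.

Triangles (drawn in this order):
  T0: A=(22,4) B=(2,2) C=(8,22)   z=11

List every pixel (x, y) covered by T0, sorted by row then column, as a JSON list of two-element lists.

T0:
  2·area = 388  (B↔C swapped to make it positive)
  edge (22, 4)→(8, 22): d=(-14,18) inclusive
  edge (8, 22)→(2, 2): d=(-6,-20) inclusive
  edge (2, 2)→(22, 4): d=(20,2) inclusive
    (1,1)@(3, 3): e=[356,14,18] → X
    (2,1)@(5, 3): e=[320,54,14] → X
    (3,1)@(7, 3): e=[284,94,10] → X
    (4,1)@(9, 3): e=[248,134,6] → X
    (5,1)@(11, 3): e=[212,174,2] → X
    (6,1)@(13, 3): e=[176,214,-2] → .
    (1,2)@(3, 5): e=[328,2,58] → X
    (6,2)@(13, 5): e=[148,202,38] → X
    (7,2)@(15, 5): e=[112,242,34] → X
    (8,2)@(17, 5): e=[76,282,30] → X
    (9,2)@(19, 5): e=[40,322,26] → X
    (10,2)@(21, 5): e=[4,362,22] → X
    (7,6)@(15, 13): e=[0,194,194] → X  [on edge]
  covered (49 px):
    . . . . . . . . . . .
    . X X X X X . . . . .
    . X X X X X X X X X X
    . . X X X X X X X X .
    . . X X X X X X X . .
    . . X X X X X X . . .
    . . . X X X X X . . .
    . . . X X X X . . . .
    . . . X X X . . . . .
    . . . . X . . . . . .
    . . . . . . . . . . .

Final: [[1,1],[2,1],[3,1],[4,1],[5,1],[1,2],[2,2],[3,2],[4,2],[5,2],[6,2],[7,2],[8,2],[9,2],[10,2],[2,3],[3,3],[4,3],[5,3],[6,3],[7,3],[8,3],[9,3],[2,4],[3,4],[4,4],[5,4],[6,4],[7,4],[8,4],[2,5],[3,5],[4,5],[5,5],[6,5],[7,5],[3,6],[4,6],[5,6],[6,6],[7,6],[3,7],[4,7],[5,7],[6,7],[3,8],[4,8],[5,8],[4,9]]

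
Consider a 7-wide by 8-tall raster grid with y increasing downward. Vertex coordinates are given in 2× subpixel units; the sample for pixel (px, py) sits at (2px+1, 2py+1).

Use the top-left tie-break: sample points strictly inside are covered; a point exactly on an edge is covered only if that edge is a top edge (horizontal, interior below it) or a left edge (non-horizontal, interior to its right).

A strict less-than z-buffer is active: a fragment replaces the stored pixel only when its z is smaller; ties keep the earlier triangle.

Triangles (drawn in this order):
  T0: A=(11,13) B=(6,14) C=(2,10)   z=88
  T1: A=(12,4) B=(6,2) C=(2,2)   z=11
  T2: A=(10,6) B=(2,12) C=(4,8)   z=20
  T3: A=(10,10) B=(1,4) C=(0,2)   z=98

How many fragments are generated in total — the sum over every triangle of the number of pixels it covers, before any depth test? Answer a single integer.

T0:
  2·area = 24
  edge (11, 13)→(6, 14): d=(-5,1) right/bottom  bias=-1
  edge (6, 14)→(2, 10): d=(-4,-4) top-left  bias=+0
  edge (2, 10)→(11, 13): d=(9,3) right/bottom  bias=-1
    (0,4)@(1, 9): e=[30,0,-6] → ·  [on edge]
    (1,5)@(3, 11): e=[18,0,6] → #  [on edge]
    (2,5)@(5, 11): e=[16,8,0] → ·  [on edge]
    (1,6)@(3, 13): e=[8,-8,24] → ·
    (2,6)@(5, 13): e=[6,0,18] → #  [on edge]
    (3,6)@(7, 13): e=[4,8,12] → #
    (4,6)@(9, 13): e=[2,16,6] → #
    (5,6)@(11, 13): e=[0,24,0] → ·  [on edge]
    (0,7)@(1, 15): e=[0,-24,48] → ·  [on edge]
    (2,7)@(5, 15): e=[-4,-8,36] → ·
    (3,7)@(7, 15): e=[-6,0,30] → ·  [on edge]
    (4,7)@(9, 15): e=[-8,8,24] → ·
  covered (4 px):
    · · · · · · ·
    · · · · · · ·
    · · · · · · ·
    · · · · · · ·
    · · · · · · ·
    · # · · · · ·
    · · # # # · ·
    · · · · · · ·
T1:
  2·area = 8  (B↔C swapped to make it positive)
  edge (12, 4)→(2, 2): d=(-10,-2) top-left  bias=+0
  edge (2, 2)→(6, 2): d=(4,0) top-left  bias=+0
  edge (6, 2)→(12, 4): d=(6,2) right/bottom  bias=-1
    (1,0)@(3, 1): e=[12,-4,0] → ·  [on edge]
    (3,1)@(7, 3): e=[0,4,4] → #  [on edge]
    (4,1)@(9, 3): e=[4,4,0] → ·  [on edge]
    (3,2)@(7, 5): e=[-20,12,16] → ·
  covered (1 px):
    · · · · · · ·
    · · · # · · ·
    · · · · · · ·
    · · · · · · ·
    · · · · · · ·
    · · · · · · ·
    · · · · · · ·
    · · · · · · ·
T2:
  2·area = 20
  edge (10, 6)→(2, 12): d=(-8,6) right/bottom  bias=-1
  edge (2, 12)→(4, 8): d=(2,-4) top-left  bias=+0
  edge (4, 8)→(10, 6): d=(6,-2) top-left  bias=+0
    (6,2)@(13, 5): e=[-10,30,0] → ·  [on edge]
    (3,3)@(7, 7): e=[10,10,0] → #  [on edge]
    (4,3)@(9, 7): e=[-2,18,4] → ·
    (0,4)@(1, 9): e=[30,-10,0] → ·  [on edge]
    (2,4)@(5, 9): e=[6,6,8] → #
    (3,4)@(7, 9): e=[-6,14,12] → ·
    (1,5)@(3, 11): e=[2,2,16] → #
    (2,5)@(5, 11): e=[-10,10,20] → ·
    (1,6)@(3, 13): e=[-14,6,28] → ·
  covered (3 px):
    · · · · · · ·
    · · · · · · ·
    · · · · · · ·
    · · · # · · ·
    · · # · · · ·
    · # · · · · ·
    · · · · · · ·
    · · · · · · ·
T3:
  2·area = 12
  edge (10, 10)→(1, 4): d=(-9,-6) top-left  bias=+0
  edge (1, 4)→(0, 2): d=(-1,-2) top-left  bias=+0
  edge (0, 2)→(10, 10): d=(10,8) right/bottom  bias=-1
    (0,1)@(1, 3): e=[9,1,2] → #
    (1,1)@(3, 3): e=[21,5,-14] → ·
    (0,2)@(1, 5): e=[-9,-1,22] → ·
    (1,2)@(3, 5): e=[3,3,6] → #
    (2,2)@(5, 5): e=[15,7,-10] → ·
    (1,3)@(3, 7): e=[-15,1,26] → ·
  covered (2 px):
    · · · · · · ·
    # · · · · · ·
    · # · · · · ·
    · · · · · · ·
    · · · · · · ·
    · · · · · · ·
    · · · · · · ·
    · · · · · · ·

Final: 10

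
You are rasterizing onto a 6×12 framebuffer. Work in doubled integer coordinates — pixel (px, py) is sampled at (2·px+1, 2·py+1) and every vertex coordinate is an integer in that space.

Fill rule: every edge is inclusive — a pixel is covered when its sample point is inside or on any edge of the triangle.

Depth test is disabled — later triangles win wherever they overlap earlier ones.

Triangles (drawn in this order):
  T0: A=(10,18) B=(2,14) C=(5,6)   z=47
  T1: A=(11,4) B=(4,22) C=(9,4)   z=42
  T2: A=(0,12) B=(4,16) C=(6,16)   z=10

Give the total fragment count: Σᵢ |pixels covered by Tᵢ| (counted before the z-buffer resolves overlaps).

T0:
  2·area = 76
  edge (10, 18)→(2, 14): d=(-8,-4) inclusive
  edge (2, 14)→(5, 6): d=(3,-8) inclusive
  edge (5, 6)→(10, 18): d=(5,12) inclusive
    (2,3)@(5, 7): e=[68,3,5] → #
    (3,3)@(7, 7): e=[76,19,-19] → ·
    (2,4)@(5, 9): e=[52,9,15] → #
    (3,4)@(7, 9): e=[60,25,-9] → ·
    (2,5)@(5, 11): e=[36,15,25] → #
    (3,5)@(7, 11): e=[44,31,1] → #
    (4,5)@(9, 11): e=[52,47,-23] → ·
    (1,6)@(3, 13): e=[12,5,59] → #
    (4,6)@(9, 13): e=[36,53,-13] → ·
    (1,7)@(3, 15): e=[-4,11,69] → ·
    (2,7)@(5, 15): e=[4,27,45] → #
    (4,7)@(9, 15): e=[20,59,-3] → ·
  covered (10 px):
    · · · · · ·
    · · · · · ·
    · · · · · ·
    · · # · · ·
    · · # · · ·
    · · # # · ·
    · # # # · ·
    · · # # · ·
    · · · · # ·
    · · · · · ·
    · · · · · ·
    · · · · · ·
T1:
  2·area = 36
  edge (11, 4)→(4, 22): d=(-7,18) inclusive
  edge (4, 22)→(9, 4): d=(5,-18) inclusive
  edge (9, 4)→(11, 4): d=(2,0) inclusive
    (4,2)@(9, 5): e=[29,5,2] → #
    (5,2)@(11, 5): e=[-7,41,2] → ·
    (4,3)@(9, 7): e=[15,15,6] → #
    (5,3)@(11, 7): e=[-21,51,6] → ·
    (4,4)@(9, 9): e=[1,25,10] → #
    (5,4)@(11, 9): e=[-35,61,10] → ·
    (4,5)@(9, 11): e=[-13,35,14] → ·
    (3,6)@(7, 13): e=[9,9,18] → #
    (4,6)@(9, 13): e=[-27,45,18] → ·
    (3,7)@(7, 15): e=[-5,19,22] → ·
    (2,9)@(5, 19): e=[3,3,30] → #
    (3,9)@(7, 19): e=[-33,39,30] → ·
  covered (5 px):
    · · · · · ·
    · · · · · ·
    · · · · # ·
    · · · · # ·
    · · · · # ·
    · · · · · ·
    · · · # · ·
    · · · · · ·
    · · · · · ·
    · · # · · ·
    · · · · · ·
    · · · · · ·
T2:
  2·area = 8  (B↔C swapped to make it positive)
  edge (0, 12)→(6, 16): d=(6,4) inclusive
  edge (6, 16)→(4, 16): d=(-2,0) inclusive
  edge (4, 16)→(0, 12): d=(-4,-4) inclusive
    (0,6)@(1, 13): e=[2,6,0] → #  [on edge]
    (1,6)@(3, 13): e=[-6,6,8] → ·
    (0,7)@(1, 15): e=[14,2,-8] → ·
    (1,7)@(3, 15): e=[6,2,0] → #  [on edge]
    (2,7)@(5, 15): e=[-2,2,8] → ·
    (1,8)@(3, 17): e=[18,-2,-8] → ·
    (2,8)@(5, 17): e=[10,-2,0] → ·  [on edge]
    (3,9)@(7, 19): e=[14,-6,0] → ·  [on edge]
    (4,10)@(9, 21): e=[18,-10,0] → ·  [on edge]
    (5,11)@(11, 23): e=[22,-14,0] → ·  [on edge]
  covered (2 px):
    · · · · · ·
    · · · · · ·
    · · · · · ·
    · · · · · ·
    · · · · · ·
    · · · · · ·
    # · · · · ·
    · # · · · ·
    · · · · · ·
    · · · · · ·
    · · · · · ·
    · · · · · ·

Result: 17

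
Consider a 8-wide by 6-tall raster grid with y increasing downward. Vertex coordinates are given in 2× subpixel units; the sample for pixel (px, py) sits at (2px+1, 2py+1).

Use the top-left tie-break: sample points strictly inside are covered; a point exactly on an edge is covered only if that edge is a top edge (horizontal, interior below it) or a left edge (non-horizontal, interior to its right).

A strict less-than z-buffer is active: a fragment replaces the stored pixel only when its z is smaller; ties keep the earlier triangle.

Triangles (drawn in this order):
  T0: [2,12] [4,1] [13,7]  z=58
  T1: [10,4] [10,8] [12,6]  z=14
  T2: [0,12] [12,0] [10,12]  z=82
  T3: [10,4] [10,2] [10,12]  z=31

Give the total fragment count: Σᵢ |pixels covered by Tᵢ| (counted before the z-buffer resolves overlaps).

T0:
  2·area = 111
  edge (2, 12)→(4, 1): d=(2,-11) top-left  bias=+0
  edge (4, 1)→(13, 7): d=(9,6) right/bottom  bias=-1
  edge (13, 7)→(2, 12): d=(-11,5) right/bottom  bias=-1
    (2,1)@(5, 3): e=[15,12,84] → █
    (3,1)@(7, 3): e=[37,0,74] → ·  [on edge]
    (2,2)@(5, 5): e=[19,30,62] → █
    (3,2)@(7, 5): e=[41,18,52] → █
    (4,2)@(9, 5): e=[63,6,42] → █
    (5,2)@(11, 5): e=[85,-6,32] → ·
    (1,3)@(3, 7): e=[1,60,50] → █
    (5,3)@(11, 7): e=[89,12,10] → █
    (6,3)@(13, 7): e=[111,0,0] → ·  [on edge]
    (1,4)@(3, 9): e=[5,78,28] → █
    (4,4)@(9, 9): e=[71,42,-2] → ·
    (5,4)@(11, 9): e=[93,30,-12] → ·
  covered (13 px):
    · · · · · · · ·
    · · █ · · · · ·
    · · █ █ █ · · ·
    · █ █ █ █ █ · ·
    · █ █ █ · · · ·
    · █ · · · · · ·
T1:
  2·area = 8  (B↔C swapped to make it positive)
  edge (10, 4)→(12, 6): d=(2,2) right/bottom  bias=-1
  edge (12, 6)→(10, 8): d=(-2,2) right/bottom  bias=-1
  edge (10, 8)→(10, 4): d=(0,-4) top-left  bias=+0
    (3,0)@(7, 1): e=[0,20,-12] → ·  [on edge]
    (4,1)@(9, 3): e=[0,12,-4] → ·  [on edge]
    (7,1)@(15, 3): e=[-12,0,20] → ·  [on edge]
    (5,2)@(11, 5): e=[0,4,4] → ·  [on edge]
    (6,2)@(13, 5): e=[-4,0,12] → ·  [on edge]
    (5,3)@(11, 7): e=[4,0,4] → ·  [on edge]
    (6,3)@(13, 7): e=[0,-4,12] → ·  [on edge]
    (4,4)@(9, 9): e=[12,0,-4] → ·  [on edge]
    (7,4)@(15, 9): e=[0,-12,20] → ·  [on edge]
    (3,5)@(7, 11): e=[20,0,-12] → ·  [on edge]
  covered (0 px):
    · · · · · · · ·
    · · · · · · · ·
    · · · · · · · ·
    · · · · · · · ·
    · · · · · · · ·
    · · · · · · · ·
T2:
  2·area = 120
  edge (0, 12)→(12, 0): d=(12,-12) top-left  bias=+0
  edge (12, 0)→(10, 12): d=(-2,12) right/bottom  bias=-1
  edge (10, 12)→(0, 12): d=(-10,0) right/bottom  bias=-1
    (5,0)@(11, 1): e=[0,10,110] → █  [on edge]
    (6,0)@(13, 1): e=[24,-14,110] → ·
    (4,1)@(9, 3): e=[0,30,90] → █  [on edge]
    (6,1)@(13, 3): e=[48,-18,90] → ·
    (3,2)@(7, 5): e=[0,50,70] → █  [on edge]
    (6,2)@(13, 5): e=[72,-22,70] → ·
    (2,3)@(5, 7): e=[0,70,50] → █  [on edge]
    (5,3)@(11, 7): e=[72,-2,50] → ·
    (1,4)@(3, 9): e=[0,90,30] → █  [on edge]
    (5,4)@(11, 9): e=[96,-6,30] → ·
    (0,5)@(1, 11): e=[0,110,10] → █  [on edge]
    (5,5)@(11, 11): e=[120,-10,10] → ·
  covered (18 px):
    · · · · · █ · ·
    · · · · █ █ · ·
    · · · █ █ █ · ·
    · · █ █ █ · · ·
    · █ █ █ █ · · ·
    █ █ █ █ █ · · ·
T3:
  degenerate (2·area = 0) — covers nothing

Final: 31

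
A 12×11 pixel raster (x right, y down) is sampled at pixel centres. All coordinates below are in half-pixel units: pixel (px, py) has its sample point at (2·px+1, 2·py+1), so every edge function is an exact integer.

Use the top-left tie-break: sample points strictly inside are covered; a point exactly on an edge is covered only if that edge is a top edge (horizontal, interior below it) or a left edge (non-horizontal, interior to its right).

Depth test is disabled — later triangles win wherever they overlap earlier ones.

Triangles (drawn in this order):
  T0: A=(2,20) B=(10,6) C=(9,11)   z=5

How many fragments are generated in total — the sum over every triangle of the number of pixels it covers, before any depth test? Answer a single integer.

T0:
  2·area = 26
  edge (2, 20)→(10, 6): d=(8,-14) top-left  bias=+0
  edge (10, 6)→(9, 11): d=(-1,5) right/bottom  bias=-1
  edge (9, 11)→(2, 20): d=(-7,9) right/bottom  bias=-1
    (5,0)@(11, 1): e=[-26,0,52] → ·  [on edge]
    (4,4)@(9, 9): e=[10,2,14] → █
    (5,4)@(11, 9): e=[38,-8,-4] → ·
    (4,5)@(9, 11): e=[26,0,0] → ·  [on edge]
    (3,6)@(7, 13): e=[14,8,4] → █
    (4,6)@(9, 13): e=[42,-2,-14] → ·
    (2,7)@(5, 15): e=[2,16,8] → █
    (3,7)@(7, 15): e=[30,6,-10] → ·
    (2,8)@(5, 17): e=[18,14,-6] → ·
    (3,10)@(7, 21): e=[78,0,-52] → ·  [on edge]
  covered (3 px):
    · · · · · · · · · · · ·
    · · · · · · · · · · · ·
    · · · · · · · · · · · ·
    · · · · · · · · · · · ·
    · · · · █ · · · · · · ·
    · · · · · · · · · · · ·
    · · · █ · · · · · · · ·
    · · █ · · · · · · · · ·
    · · · · · · · · · · · ·
    · · · · · · · · · · · ·
    · · · · · · · · · · · ·

Final: 3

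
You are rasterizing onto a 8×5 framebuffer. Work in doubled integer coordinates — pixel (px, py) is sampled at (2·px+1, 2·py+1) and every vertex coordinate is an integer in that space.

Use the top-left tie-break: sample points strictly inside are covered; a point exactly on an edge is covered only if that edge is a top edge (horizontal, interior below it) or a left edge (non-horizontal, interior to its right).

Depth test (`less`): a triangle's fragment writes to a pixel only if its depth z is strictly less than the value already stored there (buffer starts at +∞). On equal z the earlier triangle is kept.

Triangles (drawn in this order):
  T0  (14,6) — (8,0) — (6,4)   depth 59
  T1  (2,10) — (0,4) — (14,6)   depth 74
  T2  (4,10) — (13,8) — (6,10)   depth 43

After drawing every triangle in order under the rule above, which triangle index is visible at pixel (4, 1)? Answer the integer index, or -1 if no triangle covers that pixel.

T0:
  2·area = 36  (B↔C swapped to make it positive)
  edge (14, 6)→(6, 4): d=(-8,-2) top-left  bias=+0
  edge (6, 4)→(8, 0): d=(2,-4) top-left  bias=+0
  edge (8, 0)→(14, 6): d=(6,6) right/bottom  bias=-1
    (4,0)@(9, 1): e=[30,6,0] → ·  [on edge]
    (3,1)@(7, 3): e=[10,2,24] → #
    (4,1)@(9, 3): e=[14,10,12] → #
    (5,1)@(11, 3): e=[18,18,0] → ·  [on edge]
    (3,2)@(7, 5): e=[-6,6,36] → ·
    (4,2)@(9, 5): e=[-2,14,24] → ·
    (5,2)@(11, 5): e=[2,22,12] → #
    (6,2)@(13, 5): e=[6,30,0] → ·  [on edge]
    (5,3)@(11, 7): e=[-14,26,24] → ·
    (7,3)@(15, 7): e=[-6,42,0] → ·  [on edge]
  covered (3 px):
    · · · · · · · ·
    · · · # # · · ·
    · · · · · # · ·
    · · · · · · · ·
    · · · · · · · ·
T1:
  2·area = 80
  edge (2, 10)→(0, 4): d=(-2,-6) top-left  bias=+0
  edge (0, 4)→(14, 6): d=(14,2) right/bottom  bias=-1
  edge (14, 6)→(2, 10): d=(-12,4) right/bottom  bias=-1
    (0,2)@(1, 5): e=[4,12,64] → #
    (1,2)@(3, 5): e=[16,8,56] → #
    (2,2)@(5, 5): e=[28,4,48] → #
    (3,2)@(7, 5): e=[40,0,40] → ·  [on edge]
    (0,3)@(1, 7): e=[0,40,40] → #  [on edge]
    (3,3)@(7, 7): e=[36,28,16] → #
    (4,3)@(9, 7): e=[48,24,8] → #
    (5,3)@(11, 7): e=[60,20,0] → ·  [on edge]
    (0,4)@(1, 9): e=[-4,68,16] → ·
    (1,4)@(3, 9): e=[8,64,8] → #
    (2,4)@(5, 9): e=[20,60,0] → ·  [on edge]
    (3,4)@(7, 9): e=[32,56,-8] → ·
  covered (9 px):
    · · · · · · · ·
    · · · · · · · ·
    # # # · · · · ·
    # # # # # · · ·
    · # · · · · · ·
T2:
  2·area = 4
  edge (4, 10)→(13, 8): d=(9,-2) top-left  bias=+0
  edge (13, 8)→(6, 10): d=(-7,2) right/bottom  bias=-1
  edge (6, 10)→(4, 10): d=(-2,0) right/bottom  bias=-1
    (4,4)@(9, 9): e=[1,1,2] → #
    (5,4)@(11, 9): e=[5,-3,2] → ·
  covered (1 px):
    · · · · · · · ·
    · · · · · · · ·
    · · · · · · · ·
    · · · · · · · ·
    · · · · # · · ·

Z-buffer (winner per pixel, '.' = empty):
  . . . . . . . .
  . . . 0 0 . . .
  1 1 1 . . 0 . .
  1 1 1 1 1 . . .
  . 1 . . 2 . . .

Result: 0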